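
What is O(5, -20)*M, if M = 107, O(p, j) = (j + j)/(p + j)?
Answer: 856/3 ≈ 285.33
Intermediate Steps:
O(p, j) = 2*j/(j + p) (O(p, j) = (2*j)/(j + p) = 2*j/(j + p))
O(5, -20)*M = (2*(-20)/(-20 + 5))*107 = (2*(-20)/(-15))*107 = (2*(-20)*(-1/15))*107 = (8/3)*107 = 856/3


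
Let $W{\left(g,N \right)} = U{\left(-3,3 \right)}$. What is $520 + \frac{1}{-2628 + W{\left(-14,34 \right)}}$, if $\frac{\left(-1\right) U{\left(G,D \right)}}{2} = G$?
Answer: $\frac{1363439}{2622} \approx 520.0$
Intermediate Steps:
$U{\left(G,D \right)} = - 2 G$
$W{\left(g,N \right)} = 6$ ($W{\left(g,N \right)} = \left(-2\right) \left(-3\right) = 6$)
$520 + \frac{1}{-2628 + W{\left(-14,34 \right)}} = 520 + \frac{1}{-2628 + 6} = 520 + \frac{1}{-2622} = 520 - \frac{1}{2622} = \frac{1363439}{2622}$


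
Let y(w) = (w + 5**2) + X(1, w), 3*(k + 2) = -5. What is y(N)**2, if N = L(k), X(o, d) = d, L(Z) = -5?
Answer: 225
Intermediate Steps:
k = -11/3 (k = -2 + (1/3)*(-5) = -2 - 5/3 = -11/3 ≈ -3.6667)
N = -5
y(w) = 25 + 2*w (y(w) = (w + 5**2) + w = (w + 25) + w = (25 + w) + w = 25 + 2*w)
y(N)**2 = (25 + 2*(-5))**2 = (25 - 10)**2 = 15**2 = 225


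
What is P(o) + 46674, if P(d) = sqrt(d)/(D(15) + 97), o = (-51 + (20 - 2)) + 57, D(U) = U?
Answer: 46674 + sqrt(6)/56 ≈ 46674.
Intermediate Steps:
o = 24 (o = (-51 + 18) + 57 = -33 + 57 = 24)
P(d) = sqrt(d)/112 (P(d) = sqrt(d)/(15 + 97) = sqrt(d)/112)
P(o) + 46674 = sqrt(24)/112 + 46674 = (2*sqrt(6))/112 + 46674 = sqrt(6)/56 + 46674 = 46674 + sqrt(6)/56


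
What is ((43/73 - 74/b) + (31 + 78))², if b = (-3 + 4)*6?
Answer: 453647401/47961 ≈ 9458.7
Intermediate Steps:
b = 6 (b = 1*6 = 6)
((43/73 - 74/b) + (31 + 78))² = ((43/73 - 74/6) + (31 + 78))² = ((43*(1/73) - 74*⅙) + 109)² = ((43/73 - 37/3) + 109)² = (-2572/219 + 109)² = (21299/219)² = 453647401/47961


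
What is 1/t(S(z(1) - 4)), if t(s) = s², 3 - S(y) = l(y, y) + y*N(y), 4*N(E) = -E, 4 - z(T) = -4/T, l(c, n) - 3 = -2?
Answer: 1/36 ≈ 0.027778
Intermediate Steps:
l(c, n) = 1 (l(c, n) = 3 - 2 = 1)
z(T) = 4 + 4/T (z(T) = 4 - (-4)/T = 4 + 4/T)
N(E) = -E/4 (N(E) = (-E)/4 = -E/4)
S(y) = 2 + y²/4 (S(y) = 3 - (1 + y*(-y/4)) = 3 - (1 - y²/4) = 3 + (-1 + y²/4) = 2 + y²/4)
1/t(S(z(1) - 4)) = 1/((2 + ((4 + 4/1) - 4)²/4)²) = 1/((2 + ((4 + 4*1) - 4)²/4)²) = 1/((2 + ((4 + 4) - 4)²/4)²) = 1/((2 + (8 - 4)²/4)²) = 1/((2 + (¼)*4²)²) = 1/((2 + (¼)*16)²) = 1/((2 + 4)²) = 1/(6²) = 1/36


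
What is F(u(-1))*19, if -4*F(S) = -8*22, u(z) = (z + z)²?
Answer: 836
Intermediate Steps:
u(z) = 4*z² (u(z) = (2*z)² = 4*z²)
F(S) = 44 (F(S) = -(-2)*22 = -¼*(-176) = 44)
F(u(-1))*19 = 44*19 = 836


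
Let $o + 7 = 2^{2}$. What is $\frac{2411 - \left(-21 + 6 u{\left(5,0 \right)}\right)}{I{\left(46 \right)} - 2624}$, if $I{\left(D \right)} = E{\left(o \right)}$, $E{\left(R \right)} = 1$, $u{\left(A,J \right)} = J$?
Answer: $- \frac{2432}{2623} \approx -0.92718$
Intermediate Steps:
$o = -3$ ($o = -7 + 2^{2} = -7 + 4 = -3$)
$I{\left(D \right)} = 1$
$\frac{2411 - \left(-21 + 6 u{\left(5,0 \right)}\right)}{I{\left(46 \right)} - 2624} = \frac{2411 + \left(21 - 0\right)}{1 - 2624} = \frac{2411 + \left(21 + 0\right)}{-2623} = \left(2411 + 21\right) \left(- \frac{1}{2623}\right) = 2432 \left(- \frac{1}{2623}\right) = - \frac{2432}{2623}$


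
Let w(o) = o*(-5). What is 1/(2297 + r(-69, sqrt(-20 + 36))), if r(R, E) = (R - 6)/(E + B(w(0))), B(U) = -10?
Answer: 2/4619 ≈ 0.00043299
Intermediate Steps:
w(o) = -5*o
r(R, E) = (-6 + R)/(-10 + E) (r(R, E) = (R - 6)/(E - 10) = (-6 + R)/(-10 + E))
1/(2297 + r(-69, sqrt(-20 + 36))) = 1/(2297 + (-6 - 69)/(-10 + sqrt(-20 + 36))) = 1/(2297 - 75/(-10 + sqrt(16))) = 1/(2297 - 75/(-10 + 4)) = 1/(2297 - 75/(-6)) = 1/(2297 - 1/6*(-75)) = 1/(2297 + 25/2) = 1/(4619/2) = 2/4619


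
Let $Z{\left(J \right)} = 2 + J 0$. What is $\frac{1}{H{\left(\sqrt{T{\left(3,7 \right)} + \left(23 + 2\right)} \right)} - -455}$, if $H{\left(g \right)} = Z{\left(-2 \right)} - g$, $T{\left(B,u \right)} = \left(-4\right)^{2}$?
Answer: $\frac{457}{208808} + \frac{\sqrt{41}}{208808} \approx 0.0022193$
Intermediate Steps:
$Z{\left(J \right)} = 2$ ($Z{\left(J \right)} = 2 + 0 = 2$)
$T{\left(B,u \right)} = 16$
$H{\left(g \right)} = 2 - g$
$\frac{1}{H{\left(\sqrt{T{\left(3,7 \right)} + \left(23 + 2\right)} \right)} - -455} = \frac{1}{\left(2 - \sqrt{16 + \left(23 + 2\right)}\right) - -455} = \frac{1}{\left(2 - \sqrt{16 + 25}\right) + \left(-40 + 495\right)} = \frac{1}{\left(2 - \sqrt{41}\right) + 455} = \frac{1}{457 - \sqrt{41}}$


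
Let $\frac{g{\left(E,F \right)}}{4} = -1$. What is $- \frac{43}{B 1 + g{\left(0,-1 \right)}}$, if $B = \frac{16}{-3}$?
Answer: $\frac{129}{28} \approx 4.6071$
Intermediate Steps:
$B = - \frac{16}{3}$ ($B = 16 \left(- \frac{1}{3}\right) = - \frac{16}{3} \approx -5.3333$)
$g{\left(E,F \right)} = -4$ ($g{\left(E,F \right)} = 4 \left(-1\right) = -4$)
$- \frac{43}{B 1 + g{\left(0,-1 \right)}} = - \frac{43}{\left(- \frac{16}{3}\right) 1 - 4} = - \frac{43}{- \frac{16}{3} - 4} = - \frac{43}{- \frac{28}{3}} = \left(-43\right) \left(- \frac{3}{28}\right) = \frac{129}{28}$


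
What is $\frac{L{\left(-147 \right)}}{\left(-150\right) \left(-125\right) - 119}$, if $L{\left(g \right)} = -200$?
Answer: $- \frac{200}{18631} \approx -0.010735$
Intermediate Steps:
$\frac{L{\left(-147 \right)}}{\left(-150\right) \left(-125\right) - 119} = - \frac{200}{\left(-150\right) \left(-125\right) - 119} = - \frac{200}{18750 - 119} = - \frac{200}{18631}$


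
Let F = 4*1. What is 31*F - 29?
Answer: 95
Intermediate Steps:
F = 4
31*F - 29 = 31*4 - 29 = 124 - 29 = 95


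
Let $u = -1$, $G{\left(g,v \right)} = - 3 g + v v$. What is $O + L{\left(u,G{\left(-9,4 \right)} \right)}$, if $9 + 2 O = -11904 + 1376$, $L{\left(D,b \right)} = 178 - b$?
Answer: $- \frac{10267}{2} \approx -5133.5$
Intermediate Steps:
$G{\left(g,v \right)} = v^{2} - 3 g$ ($G{\left(g,v \right)} = - 3 g + v^{2} = v^{2} - 3 g$)
$O = - \frac{10537}{2}$ ($O = - \frac{9}{2} + \frac{-11904 + 1376}{2} = - \frac{9}{2} + \frac{1}{2} \left(-10528\right) = - \frac{9}{2} - 5264 = - \frac{10537}{2} \approx -5268.5$)
$O + L{\left(u,G{\left(-9,4 \right)} \right)} = - \frac{10537}{2} + \left(178 - \left(4^{2} - -27\right)\right) = - \frac{10537}{2} + \left(178 - \left(16 + 27\right)\right) = - \frac{10537}{2} + \left(178 - 43\right) = - \frac{10537}{2} + 135 = - \frac{10267}{2}$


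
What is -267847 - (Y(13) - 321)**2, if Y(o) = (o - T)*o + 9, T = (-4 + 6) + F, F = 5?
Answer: -322603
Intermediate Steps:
T = 7 (T = (-4 + 6) + 5 = 2 + 5 = 7)
Y(o) = 9 + o*(-7 + o) (Y(o) = (o - 1*7)*o + 9 = (o - 7)*o + 9 = (-7 + o)*o + 9 = o*(-7 + o) + 9 = 9 + o*(-7 + o))
-267847 - (Y(13) - 321)**2 = -267847 - ((9 + 13**2 - 7*13) - 321)**2 = -267847 - ((9 + 169 - 91) - 321)**2 = -267847 - (87 - 321)**2 = -267847 - 1*(-234)**2 = -267847 - 1*54756 = -267847 - 54756 = -322603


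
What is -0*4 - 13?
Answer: -13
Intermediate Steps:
-0*4 - 13 = -2*0 - 13 = 0 - 13 = -13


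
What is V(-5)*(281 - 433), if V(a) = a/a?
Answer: -152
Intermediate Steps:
V(a) = 1
V(-5)*(281 - 433) = 1*(281 - 433) = 1*(-152) = -152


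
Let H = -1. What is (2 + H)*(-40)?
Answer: -40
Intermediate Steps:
(2 + H)*(-40) = (2 - 1)*(-40) = 1*(-40) = -40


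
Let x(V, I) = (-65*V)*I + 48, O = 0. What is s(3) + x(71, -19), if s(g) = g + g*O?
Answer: 87736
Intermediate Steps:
x(V, I) = 48 - 65*I*V (x(V, I) = -65*I*V + 48 = 48 - 65*I*V)
s(g) = g (s(g) = g + g*0 = g + 0 = g)
s(3) + x(71, -19) = 3 + (48 - 65*(-19)*71) = 3 + (48 + 87685) = 3 + 87733 = 87736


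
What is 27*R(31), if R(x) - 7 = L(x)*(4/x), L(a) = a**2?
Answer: 3537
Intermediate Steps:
R(x) = 7 + 4*x (R(x) = 7 + x**2*(4/x) = 7 + 4*x)
27*R(31) = 27*(7 + 4*31) = 27*(7 + 124) = 27*131 = 3537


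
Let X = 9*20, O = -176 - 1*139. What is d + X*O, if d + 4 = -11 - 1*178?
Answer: -56893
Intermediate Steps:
O = -315 (O = -176 - 139 = -315)
d = -193 (d = -4 + (-11 - 1*178) = -4 + (-11 - 178) = -4 - 189 = -193)
X = 180
d + X*O = -193 + 180*(-315) = -193 - 56700 = -56893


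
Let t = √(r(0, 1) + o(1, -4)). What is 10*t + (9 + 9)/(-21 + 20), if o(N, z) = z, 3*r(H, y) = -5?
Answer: -18 + 10*I*√51/3 ≈ -18.0 + 23.805*I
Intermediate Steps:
r(H, y) = -5/3 (r(H, y) = (⅓)*(-5) = -5/3)
t = I*√51/3 (t = √(-5/3 - 4) = √(-17/3) = I*√51/3 ≈ 2.3805*I)
10*t + (9 + 9)/(-21 + 20) = 10*(I*√51/3) + (9 + 9)/(-21 + 20) = 10*I*√51/3 + 18/(-1) = 10*I*√51/3 + 18*(-1) = 10*I*√51/3 - 18 = -18 + 10*I*√51/3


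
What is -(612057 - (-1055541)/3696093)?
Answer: -754073549614/1232031 ≈ -6.1206e+5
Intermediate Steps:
-(612057 - (-1055541)/3696093) = -(612057 - 1*(-351847/1232031)) = -(612057 + 351847/1232031) = -1*754073549614/1232031 = -754073549614/1232031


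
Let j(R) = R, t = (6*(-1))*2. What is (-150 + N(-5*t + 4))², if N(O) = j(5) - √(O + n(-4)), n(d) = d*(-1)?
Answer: 21093 + 580*√17 ≈ 23484.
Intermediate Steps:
t = -12 (t = -6*2 = -12)
n(d) = -d
N(O) = 5 - √(4 + O) (N(O) = 5 - √(O - 1*(-4)) = 5 - √(O + 4) = 5 - √(4 + O))
(-150 + N(-5*t + 4))² = (-150 + (5 - √(4 + (-5*(-12) + 4))))² = (-150 + (5 - √(4 + (60 + 4))))² = (-150 + (5 - √(4 + 64)))² = (-150 + (5 - √68))² = (-150 + (5 - 2*√17))² = (-145 - 2*√17)²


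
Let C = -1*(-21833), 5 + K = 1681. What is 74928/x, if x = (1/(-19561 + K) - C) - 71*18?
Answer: -335021820/103335059 ≈ -3.2421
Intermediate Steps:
K = 1676 (K = -5 + 1681 = 1676)
C = 21833
x = -413340236/17885 (x = (1/(-19561 + 1676) - 1*21833) - 71*18 = (1/(-17885) - 21833) - 1*1278 = (-1/17885 - 21833) - 1278 = -390483206/17885 - 1278 = -413340236/17885 ≈ -23111.)
74928/x = 74928/(-413340236/17885) = 74928*(-17885/413340236) = -335021820/103335059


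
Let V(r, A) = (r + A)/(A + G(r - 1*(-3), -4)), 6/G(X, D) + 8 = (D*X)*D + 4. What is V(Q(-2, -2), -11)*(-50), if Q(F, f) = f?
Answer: -1300/21 ≈ -61.905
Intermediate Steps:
G(X, D) = 6/(-4 + X*D**2) (G(X, D) = 6/(-8 + ((D*X)*D + 4)) = 6/(-8 + (X*D**2 + 4)) = 6/(-8 + (4 + X*D**2)) = 6/(-4 + X*D**2))
V(r, A) = (A + r)/(A + 6/(44 + 16*r)) (V(r, A) = (r + A)/(A + 6/(-4 + (r - 1*(-3))*(-4)**2)) = (A + r)/(A + 6/(-4 + (r + 3)*16)) = (A + r)/(A + 6/(-4 + (3 + r)*16)) = (A + r)/(A + 6/(-4 + (48 + 16*r))) = (A + r)/(A + 6/(44 + 16*r)))
V(Q(-2, -2), -11)*(-50) = (2*(11 + 4*(-2))*(-11 - 2)/(3 + 2*(-11)*(11 + 4*(-2))))*(-50) = (2*(11 - 8)*(-13)/(3 + 2*(-11)*(11 - 8)))*(-50) = (2*3*(-13)/(3 + 2*(-11)*3))*(-50) = (2*3*(-13)/(3 - 66))*(-50) = (2*3*(-13)/(-63))*(-50) = (2*(-1/63)*3*(-13))*(-50) = (26/21)*(-50) = -1300/21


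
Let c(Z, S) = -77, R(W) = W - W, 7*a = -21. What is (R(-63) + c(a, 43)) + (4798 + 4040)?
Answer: 8761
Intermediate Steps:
a = -3 (a = (1/7)*(-21) = -3)
R(W) = 0
(R(-63) + c(a, 43)) + (4798 + 4040) = (0 - 77) + (4798 + 4040) = -77 + 8838 = 8761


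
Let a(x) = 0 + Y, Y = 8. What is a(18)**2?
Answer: 64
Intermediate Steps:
a(x) = 8 (a(x) = 0 + 8 = 8)
a(18)**2 = 8**2 = 64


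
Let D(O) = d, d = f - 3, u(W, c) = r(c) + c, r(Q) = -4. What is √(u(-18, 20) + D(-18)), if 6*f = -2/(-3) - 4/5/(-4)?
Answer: 13*√70/30 ≈ 3.6255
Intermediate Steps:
f = 13/90 (f = (-2/(-3) - 4/5/(-4))/6 = (-2*(-⅓) - 4*⅕*(-¼))/6 = (⅔ - ⅘*(-¼))/6 = (⅔ + ⅕)/6 = (⅙)*(13/15) = 13/90 ≈ 0.14444)
u(W, c) = -4 + c
d = -257/90 (d = 13/90 - 3 = -257/90 ≈ -2.8556)
D(O) = -257/90
√(u(-18, 20) + D(-18)) = √((-4 + 20) - 257/90) = √(16 - 257/90) = √(1183/90) = 13*√70/30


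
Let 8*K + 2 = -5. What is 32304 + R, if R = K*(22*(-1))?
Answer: 129293/4 ≈ 32323.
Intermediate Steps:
K = -7/8 (K = -¼ + (⅛)*(-5) = -¼ - 5/8 = -7/8 ≈ -0.87500)
R = 77/4 (R = -77*(-1)/4 = -7/8*(-22) = 77/4 ≈ 19.250)
32304 + R = 32304 + 77/4 = 129293/4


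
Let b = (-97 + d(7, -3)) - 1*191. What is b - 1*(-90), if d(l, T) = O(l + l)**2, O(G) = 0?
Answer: -198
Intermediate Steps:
d(l, T) = 0 (d(l, T) = 0**2 = 0)
b = -288 (b = (-97 + 0) - 1*191 = -97 - 191 = -288)
b - 1*(-90) = -288 - 1*(-90) = -288 + 90 = -198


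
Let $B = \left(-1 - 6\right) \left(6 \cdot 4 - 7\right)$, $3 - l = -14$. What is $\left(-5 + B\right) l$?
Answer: $-2108$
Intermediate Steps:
$l = 17$ ($l = 3 - -14 = 3 + 14 = 17$)
$B = -119$ ($B = - 7 \left(24 - 7\right) = \left(-7\right) 17 = -119$)
$\left(-5 + B\right) l = \left(-5 - 119\right) 17 = \left(-124\right) 17 = -2108$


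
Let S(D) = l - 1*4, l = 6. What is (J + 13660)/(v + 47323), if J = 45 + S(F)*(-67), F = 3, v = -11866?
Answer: 13571/35457 ≈ 0.38275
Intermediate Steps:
S(D) = 2 (S(D) = 6 - 1*4 = 6 - 4 = 2)
J = -89 (J = 45 + 2*(-67) = 45 - 134 = -89)
(J + 13660)/(v + 47323) = (-89 + 13660)/(-11866 + 47323) = 13571/35457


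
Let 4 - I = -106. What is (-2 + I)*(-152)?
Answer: -16416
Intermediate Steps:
I = 110 (I = 4 - 1*(-106) = 4 + 106 = 110)
(-2 + I)*(-152) = (-2 + 110)*(-152) = 108*(-152) = -16416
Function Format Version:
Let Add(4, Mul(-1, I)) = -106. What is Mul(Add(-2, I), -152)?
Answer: -16416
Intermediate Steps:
I = 110 (I = Add(4, Mul(-1, -106)) = Add(4, 106) = 110)
Mul(Add(-2, I), -152) = Mul(Add(-2, 110), -152) = Mul(108, -152) = -16416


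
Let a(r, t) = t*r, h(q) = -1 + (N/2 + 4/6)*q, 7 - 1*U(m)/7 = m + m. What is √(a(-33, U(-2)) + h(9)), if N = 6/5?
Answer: I*√63265/5 ≈ 50.305*I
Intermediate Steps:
N = 6/5 (N = 6*(⅕) = 6/5 ≈ 1.2000)
U(m) = 49 - 14*m (U(m) = 49 - 7*(m + m) = 49 - 14*m)
h(q) = -1 + 19*q/15 (h(q) = -1 + ((6/5)/2 + 4/6)*q = -1 + ((6/5)*(½) + 4*(⅙))*q = -1 + (⅗ + ⅔)*q = -1 + 19*q/15)
a(r, t) = r*t
√(a(-33, U(-2)) + h(9)) = √(-33*(49 - 14*(-2)) + (-1 + (19/15)*9)) = √(-33*(49 + 28) + (-1 + 57/5)) = √(-33*77 + 52/5) = √(-2541 + 52/5) = √(-12653/5) = I*√63265/5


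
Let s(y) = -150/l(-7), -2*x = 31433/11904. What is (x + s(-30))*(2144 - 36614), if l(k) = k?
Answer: -19252465905/27776 ≈ -6.9313e+5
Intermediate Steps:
x = -31433/23808 (x = -31433/(2*11904) = -1/2*31433/11904 = -31433/23808 ≈ -1.3203)
s(y) = 150/7 (s(y) = -150/(-7) = -150*(-1/7) = 150/7)
(x + s(-30))*(2144 - 36614) = (-31433/23808 + 150/7)*(2144 - 36614) = (3351169/166656)*(-34470) = -19252465905/27776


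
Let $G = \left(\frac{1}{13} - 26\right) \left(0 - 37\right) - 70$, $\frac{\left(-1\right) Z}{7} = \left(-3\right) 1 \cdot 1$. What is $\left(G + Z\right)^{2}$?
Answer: $\frac{139996224}{169} \approx 8.2838 \cdot 10^{5}$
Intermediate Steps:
$Z = 21$ ($Z = - 7 \left(-3\right) 1 \cdot 1 = - 7 \left(\left(-3\right) 1\right) = \left(-7\right) \left(-3\right) = 21$)
$G = \frac{11559}{13}$ ($G = \left(\frac{1}{13} - 26\right) \left(-37\right) - 70 = \left(- \frac{337}{13}\right) \left(-37\right) - 70 = \frac{12469}{13} - 70 = \frac{11559}{13} \approx 889.15$)
$\left(G + Z\right)^{2} = \left(\frac{11559}{13} + 21\right)^{2} = \left(\frac{11832}{13}\right)^{2} = \frac{139996224}{169}$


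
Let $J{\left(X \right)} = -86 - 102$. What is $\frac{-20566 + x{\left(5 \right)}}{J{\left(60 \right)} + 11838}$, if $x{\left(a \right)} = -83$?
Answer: $- \frac{20649}{11650} \approx -1.7724$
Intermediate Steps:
$J{\left(X \right)} = -188$ ($J{\left(X \right)} = -86 - 102 = -188$)
$\frac{-20566 + x{\left(5 \right)}}{J{\left(60 \right)} + 11838} = \frac{-20566 - 83}{-188 + 11838} = - \frac{20649}{11650}$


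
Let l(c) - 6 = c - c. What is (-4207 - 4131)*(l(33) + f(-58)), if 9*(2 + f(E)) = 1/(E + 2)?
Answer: -8400535/252 ≈ -33335.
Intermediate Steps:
f(E) = -2 + 1/(9*(2 + E)) (f(E) = -2 + 1/(9*(E + 2)) = -2 + 1/(9*(2 + E)))
l(c) = 6 (l(c) = 6 + (c - c) = 6 + 0 = 6)
(-4207 - 4131)*(l(33) + f(-58)) = (-4207 - 4131)*(6 + (-35 - 18*(-58))/(9*(2 - 58))) = -8338*(6 + (⅑)*(-35 + 1044)/(-56)) = -8338*(6 + (⅑)*(-1/56)*1009) = -8338*(6 - 1009/504) = -8338*2015/504 = -8400535/252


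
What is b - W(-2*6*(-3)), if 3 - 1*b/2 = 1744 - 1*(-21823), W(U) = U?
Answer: -47164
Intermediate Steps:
b = -47128 (b = 6 - 2*(1744 - 1*(-21823)) = 6 - 2*(1744 + 21823) = 6 - 2*23567 = 6 - 47134 = -47128)
b - W(-2*6*(-3)) = -47128 - (-2*6)*(-3) = -47128 - (-12)*(-3) = -47128 - 1*36 = -47128 - 36 = -47164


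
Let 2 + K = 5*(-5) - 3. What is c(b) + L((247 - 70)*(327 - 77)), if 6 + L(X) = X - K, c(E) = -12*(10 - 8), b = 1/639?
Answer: 44250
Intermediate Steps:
K = -30 (K = -2 + (5*(-5) - 3) = -2 + (-25 - 3) = -2 - 28 = -30)
b = 1/639 ≈ 0.0015649
c(E) = -24 (c(E) = -12*2 = -24)
L(X) = 24 + X (L(X) = -6 + (X - 1*(-30)) = -6 + (X + 30) = -6 + (30 + X) = 24 + X)
c(b) + L((247 - 70)*(327 - 77)) = -24 + (24 + (247 - 70)*(327 - 77)) = -24 + (24 + 177*250) = -24 + (24 + 44250) = -24 + 44274 = 44250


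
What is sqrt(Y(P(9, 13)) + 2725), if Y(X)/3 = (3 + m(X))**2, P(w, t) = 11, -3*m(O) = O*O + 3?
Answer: 10*sqrt(642)/3 ≈ 84.459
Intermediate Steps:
m(O) = -1 - O**2/3 (m(O) = -(O*O + 3)/3 = -(O**2 + 3)/3 = -(3 + O**2)/3 = -1 - O**2/3)
Y(X) = 3*(2 - X**2/3)**2 (Y(X) = 3*(3 + (-1 - X**2/3))**2 = 3*(2 - X**2/3)**2)
sqrt(Y(P(9, 13)) + 2725) = sqrt((-6 + 11**2)**2/3 + 2725) = sqrt((-6 + 121)**2/3 + 2725) = sqrt((1/3)*115**2 + 2725) = sqrt((1/3)*13225 + 2725) = sqrt(13225/3 + 2725) = sqrt(21400/3) = 10*sqrt(642)/3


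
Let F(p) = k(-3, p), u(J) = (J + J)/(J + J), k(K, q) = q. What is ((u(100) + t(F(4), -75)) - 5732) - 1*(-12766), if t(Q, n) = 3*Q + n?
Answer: 6972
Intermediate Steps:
u(J) = 1 (u(J) = (2*J)/((2*J)) = (2*J)*(1/(2*J)) = 1)
F(p) = p
t(Q, n) = n + 3*Q
((u(100) + t(F(4), -75)) - 5732) - 1*(-12766) = ((1 + (-75 + 3*4)) - 5732) - 1*(-12766) = ((1 + (-75 + 12)) - 5732) + 12766 = ((1 - 63) - 5732) + 12766 = (-62 - 5732) + 12766 = -5794 + 12766 = 6972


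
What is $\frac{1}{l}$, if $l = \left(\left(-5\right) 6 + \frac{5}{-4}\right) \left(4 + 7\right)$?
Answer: $- \frac{4}{1375} \approx -0.0029091$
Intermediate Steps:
$l = - \frac{1375}{4}$ ($l = \left(-30 + 5 \left(- \frac{1}{4}\right)\right) 11 = \left(-30 - \frac{5}{4}\right) 11 = \left(- \frac{125}{4}\right) 11 = - \frac{1375}{4} \approx -343.75$)
$\frac{1}{l} = \frac{1}{- \frac{1375}{4}} = - \frac{4}{1375}$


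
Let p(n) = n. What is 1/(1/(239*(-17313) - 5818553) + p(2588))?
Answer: 9956360/25767059679 ≈ 0.00038640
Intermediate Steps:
1/(1/(239*(-17313) - 5818553) + p(2588)) = 1/(1/(239*(-17313) - 5818553) + 2588) = 1/(1/(-4137807 - 5818553) + 2588) = 1/(1/(-9956360) + 2588) = 1/(-1/9956360 + 2588) = 1/(25767059679/9956360) = 9956360/25767059679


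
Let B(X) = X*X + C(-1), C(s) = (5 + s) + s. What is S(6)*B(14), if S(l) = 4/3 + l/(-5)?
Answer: 398/15 ≈ 26.533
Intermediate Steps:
C(s) = 5 + 2*s
B(X) = 3 + X² (B(X) = X*X + (5 + 2*(-1)) = X² + (5 - 2) = X² + 3 = 3 + X²)
S(l) = 4/3 - l/5 (S(l) = 4*(⅓) + l*(-⅕) = 4/3 - l/5)
S(6)*B(14) = (4/3 - ⅕*6)*(3 + 14²) = (4/3 - 6/5)*(3 + 196) = (2/15)*199 = 398/15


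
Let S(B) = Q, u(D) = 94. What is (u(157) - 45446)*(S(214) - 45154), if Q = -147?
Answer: 2054490952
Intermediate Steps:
S(B) = -147
(u(157) - 45446)*(S(214) - 45154) = (94 - 45446)*(-147 - 45154) = -45352*(-45301) = 2054490952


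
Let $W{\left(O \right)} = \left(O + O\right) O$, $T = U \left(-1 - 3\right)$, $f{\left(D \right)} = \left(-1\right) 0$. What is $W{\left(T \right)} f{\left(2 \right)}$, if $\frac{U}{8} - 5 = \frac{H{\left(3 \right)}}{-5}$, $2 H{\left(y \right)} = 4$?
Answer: $0$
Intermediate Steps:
$f{\left(D \right)} = 0$
$H{\left(y \right)} = 2$ ($H{\left(y \right)} = \frac{1}{2} \cdot 4 = 2$)
$U = \frac{184}{5}$ ($U = 40 + 8 \frac{2}{-5} = 40 + 8 \cdot 2 \left(- \frac{1}{5}\right) = 40 + 8 \left(- \frac{2}{5}\right) = 40 - \frac{16}{5} = \frac{184}{5} \approx 36.8$)
$T = - \frac{736}{5}$ ($T = \frac{184 \left(-1 - 3\right)}{5} = \frac{184}{5} \left(-4\right) = - \frac{736}{5} \approx -147.2$)
$W{\left(O \right)} = 2 O^{2}$ ($W{\left(O \right)} = 2 O O = 2 O^{2}$)
$W{\left(T \right)} f{\left(2 \right)} = 2 \left(- \frac{736}{5}\right)^{2} \cdot 0 = 2 \cdot \frac{541696}{25} \cdot 0 = \frac{1083392}{25} \cdot 0 = 0$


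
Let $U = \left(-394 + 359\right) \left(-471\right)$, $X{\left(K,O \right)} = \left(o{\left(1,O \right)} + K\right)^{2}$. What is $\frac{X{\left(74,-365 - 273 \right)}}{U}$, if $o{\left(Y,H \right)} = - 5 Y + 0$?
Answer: $\frac{1587}{5495} \approx 0.28881$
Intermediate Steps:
$o{\left(Y,H \right)} = - 5 Y$
$X{\left(K,O \right)} = \left(-5 + K\right)^{2}$ ($X{\left(K,O \right)} = \left(\left(-5\right) 1 + K\right)^{2} = \left(-5 + K\right)^{2}$)
$U = 16485$ ($U = \left(-35\right) \left(-471\right) = 16485$)
$\frac{X{\left(74,-365 - 273 \right)}}{U} = \frac{\left(-5 + 74\right)^{2}}{16485} = 69^{2} \cdot \frac{1}{16485} = 4761 \cdot \frac{1}{16485} = \frac{1587}{5495}$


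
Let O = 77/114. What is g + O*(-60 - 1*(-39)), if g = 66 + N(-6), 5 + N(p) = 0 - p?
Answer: 2007/38 ≈ 52.816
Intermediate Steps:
N(p) = -5 - p (N(p) = -5 + (0 - p) = -5 - p)
O = 77/114 (O = 77*(1/114) = 77/114 ≈ 0.67544)
g = 67 (g = 66 + (-5 - 1*(-6)) = 66 + (-5 + 6) = 66 + 1 = 67)
g + O*(-60 - 1*(-39)) = 67 + 77*(-60 - 1*(-39))/114 = 67 + 77*(-60 + 39)/114 = 67 + (77/114)*(-21) = 67 - 539/38 = 2007/38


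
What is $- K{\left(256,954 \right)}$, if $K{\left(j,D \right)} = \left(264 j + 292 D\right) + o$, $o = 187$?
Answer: $-346339$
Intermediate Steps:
$K{\left(j,D \right)} = 187 + 264 j + 292 D$ ($K{\left(j,D \right)} = \left(264 j + 292 D\right) + 187 = 187 + 264 j + 292 D$)
$- K{\left(256,954 \right)} = - (187 + 264 \cdot 256 + 292 \cdot 954) = - (187 + 67584 + 278568) = \left(-1\right) 346339 = -346339$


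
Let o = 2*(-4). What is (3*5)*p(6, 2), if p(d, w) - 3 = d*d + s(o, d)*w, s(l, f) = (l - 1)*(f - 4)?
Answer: 45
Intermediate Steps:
o = -8
s(l, f) = (-1 + l)*(-4 + f)
p(d, w) = 3 + d² + w*(36 - 9*d) (p(d, w) = 3 + (d*d + (4 - d - 4*(-8) + d*(-8))*w) = 3 + (d² + (4 - d + 32 - 8*d)*w) = 3 + (d² + (36 - 9*d)*w) = 3 + (d² + w*(36 - 9*d)) = 3 + d² + w*(36 - 9*d))
(3*5)*p(6, 2) = (3*5)*(3 + 6² + 9*2*(4 - 1*6)) = 15*(3 + 36 + 9*2*(4 - 6)) = 15*(3 + 36 + 9*2*(-2)) = 15*(3 + 36 - 36) = 15*3 = 45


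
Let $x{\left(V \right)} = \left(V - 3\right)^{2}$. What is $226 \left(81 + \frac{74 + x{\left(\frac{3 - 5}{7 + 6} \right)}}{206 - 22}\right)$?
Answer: $\frac{286224819}{15548} \approx 18409.0$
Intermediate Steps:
$x{\left(V \right)} = \left(-3 + V\right)^{2}$
$226 \left(81 + \frac{74 + x{\left(\frac{3 - 5}{7 + 6} \right)}}{206 - 22}\right) = 226 \left(81 + \frac{74 + \left(-3 + \frac{3 - 5}{7 + 6}\right)^{2}}{206 - 22}\right) = 226 \left(81 + \frac{74 + \left(-3 - \frac{2}{13}\right)^{2}}{184}\right) = 226 \left(81 + \left(74 + \left(-3 - \frac{2}{13}\right)^{2}\right) \frac{1}{184}\right) = 226 \left(81 + \left(74 + \left(- \frac{41}{13}\right)^{2}\right) \frac{1}{184}\right) = 226 \left(81 + \left(74 + \frac{1681}{169}\right) \frac{1}{184}\right) = 226 \left(81 + \frac{14187}{169} \cdot \frac{1}{184}\right) = 226 \left(81 + \frac{14187}{31096}\right) = 226 \cdot \frac{2532963}{31096} = \frac{286224819}{15548}$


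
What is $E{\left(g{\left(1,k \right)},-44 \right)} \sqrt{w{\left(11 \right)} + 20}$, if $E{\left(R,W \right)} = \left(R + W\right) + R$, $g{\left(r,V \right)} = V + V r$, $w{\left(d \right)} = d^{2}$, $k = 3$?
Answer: $- 32 \sqrt{141} \approx -379.98$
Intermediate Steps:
$E{\left(R,W \right)} = W + 2 R$
$E{\left(g{\left(1,k \right)},-44 \right)} \sqrt{w{\left(11 \right)} + 20} = \left(-44 + 2 \cdot 3 \left(1 + 1\right)\right) \sqrt{11^{2} + 20} = \left(-44 + 2 \cdot 3 \cdot 2\right) \sqrt{121 + 20} = \left(-44 + 2 \cdot 6\right) \sqrt{141} = \left(-44 + 12\right) \sqrt{141} = - 32 \sqrt{141}$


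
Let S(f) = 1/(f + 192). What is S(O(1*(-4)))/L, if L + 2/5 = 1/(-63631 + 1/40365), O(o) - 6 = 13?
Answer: -12842326570/1083934947583 ≈ -0.011848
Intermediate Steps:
O(o) = 19 (O(o) = 6 + 13 = 19)
L = -5137132453/12842326570 (L = -⅖ + 1/(-63631 + 1/40365) = -⅖ + 1/(-2568465314/40365) = -⅖ - 40365/2568465314 = -5137132453/12842326570 ≈ -0.40002)
S(f) = 1/(192 + f)
S(O(1*(-4)))/L = 1/((192 + 19)*(-5137132453/12842326570)) = -12842326570/5137132453/211 = (1/211)*(-12842326570/5137132453) = -12842326570/1083934947583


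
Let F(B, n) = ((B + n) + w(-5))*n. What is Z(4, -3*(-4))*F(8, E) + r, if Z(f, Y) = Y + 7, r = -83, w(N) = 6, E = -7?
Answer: -1014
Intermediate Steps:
Z(f, Y) = 7 + Y
F(B, n) = n*(6 + B + n) (F(B, n) = ((B + n) + 6)*n = (6 + B + n)*n = n*(6 + B + n))
Z(4, -3*(-4))*F(8, E) + r = (7 - 3*(-4))*(-7*(6 + 8 - 7)) - 83 = (7 + 12)*(-7*7) - 83 = 19*(-49) - 83 = -931 - 83 = -1014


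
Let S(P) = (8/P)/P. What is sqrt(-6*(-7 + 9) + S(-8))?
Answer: I*sqrt(190)/4 ≈ 3.446*I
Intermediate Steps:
S(P) = 8/P**2
sqrt(-6*(-7 + 9) + S(-8)) = sqrt(-6*(-7 + 9) + 8/(-8)**2) = sqrt(-6*2 + 8*(1/64)) = sqrt(-12 + 1/8) = sqrt(-95/8) = I*sqrt(190)/4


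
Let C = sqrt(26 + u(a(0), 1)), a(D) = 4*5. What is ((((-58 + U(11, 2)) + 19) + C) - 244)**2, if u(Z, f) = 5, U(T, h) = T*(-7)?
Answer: (360 - sqrt(31))**2 ≈ 1.2562e+5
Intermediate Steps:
U(T, h) = -7*T
a(D) = 20
C = sqrt(31) (C = sqrt(26 + 5) = sqrt(31) ≈ 5.5678)
((((-58 + U(11, 2)) + 19) + C) - 244)**2 = ((((-58 - 7*11) + 19) + sqrt(31)) - 244)**2 = ((((-58 - 77) + 19) + sqrt(31)) - 244)**2 = (((-135 + 19) + sqrt(31)) - 244)**2 = ((-116 + sqrt(31)) - 244)**2 = (-360 + sqrt(31))**2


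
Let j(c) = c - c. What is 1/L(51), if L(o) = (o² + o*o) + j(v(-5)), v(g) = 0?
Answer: 1/5202 ≈ 0.00019223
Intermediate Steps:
j(c) = 0
L(o) = 2*o² (L(o) = (o² + o*o) + 0 = (o² + o²) + 0 = 2*o² + 0 = 2*o²)
1/L(51) = 1/(2*51²) = 1/(2*2601) = 1/5202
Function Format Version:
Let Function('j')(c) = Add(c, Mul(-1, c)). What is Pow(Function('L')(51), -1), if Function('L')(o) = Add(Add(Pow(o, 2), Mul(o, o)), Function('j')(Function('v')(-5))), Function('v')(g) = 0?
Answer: Rational(1, 5202) ≈ 0.00019223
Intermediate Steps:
Function('j')(c) = 0
Function('L')(o) = Mul(2, Pow(o, 2)) (Function('L')(o) = Add(Add(Pow(o, 2), Mul(o, o)), 0) = Add(Add(Pow(o, 2), Pow(o, 2)), 0) = Add(Mul(2, Pow(o, 2)), 0) = Mul(2, Pow(o, 2)))
Pow(Function('L')(51), -1) = Pow(Mul(2, Pow(51, 2)), -1) = Pow(Mul(2, 2601), -1) = Pow(5202, -1) = Rational(1, 5202)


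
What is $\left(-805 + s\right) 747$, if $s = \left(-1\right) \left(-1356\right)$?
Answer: $411597$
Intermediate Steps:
$s = 1356$
$\left(-805 + s\right) 747 = \left(-805 + 1356\right) 747 = 551 \cdot 747 = 411597$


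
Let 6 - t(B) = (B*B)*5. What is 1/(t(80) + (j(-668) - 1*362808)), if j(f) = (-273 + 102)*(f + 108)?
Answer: -1/299042 ≈ -3.3440e-6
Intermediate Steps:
j(f) = -18468 - 171*f (j(f) = -171*(108 + f) = -18468 - 171*f)
t(B) = 6 - 5*B² (t(B) = 6 - B*B*5 = 6 - B²*5 = 6 - 5*B²)
1/(t(80) + (j(-668) - 1*362808)) = 1/((6 - 5*80²) + ((-18468 - 171*(-668)) - 1*362808)) = 1/((6 - 5*6400) + ((-18468 + 114228) - 362808)) = 1/((6 - 32000) + (95760 - 362808)) = 1/(-31994 - 267048) = 1/(-299042) = -1/299042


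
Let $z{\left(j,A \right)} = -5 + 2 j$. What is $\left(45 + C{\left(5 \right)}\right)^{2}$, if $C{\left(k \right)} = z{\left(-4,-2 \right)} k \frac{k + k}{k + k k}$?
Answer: $\frac{4900}{9} \approx 544.44$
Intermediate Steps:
$C{\left(k \right)} = - \frac{26 k^{2}}{k + k^{2}}$ ($C{\left(k \right)} = \left(-5 + 2 \left(-4\right)\right) k \frac{k + k}{k + k k} = \left(-5 - 8\right) k \frac{2 k}{k + k^{2}} = - 13 k \frac{2 k}{k + k^{2}} = - \frac{26 k^{2}}{k + k^{2}}$)
$\left(45 + C{\left(5 \right)}\right)^{2} = \left(45 - \frac{130}{1 + 5}\right)^{2} = \left(45 - \frac{130}{6}\right)^{2} = \left(45 - 130 \cdot \frac{1}{6}\right)^{2} = \left(45 - \frac{65}{3}\right)^{2} = \left(\frac{70}{3}\right)^{2} = \frac{4900}{9}$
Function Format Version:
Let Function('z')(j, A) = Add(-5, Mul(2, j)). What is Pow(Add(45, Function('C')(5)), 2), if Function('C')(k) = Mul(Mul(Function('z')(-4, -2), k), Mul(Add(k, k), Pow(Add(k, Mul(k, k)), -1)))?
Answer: Rational(4900, 9) ≈ 544.44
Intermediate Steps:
Function('C')(k) = Mul(-26, Pow(k, 2), Pow(Add(k, Pow(k, 2)), -1)) (Function('C')(k) = Mul(Mul(Add(-5, Mul(2, -4)), k), Mul(Add(k, k), Pow(Add(k, Mul(k, k)), -1))) = Mul(Mul(Add(-5, -8), k), Mul(Mul(2, k), Pow(Add(k, Pow(k, 2)), -1))) = Mul(Mul(-13, k), Mul(2, k, Pow(Add(k, Pow(k, 2)), -1))) = Mul(-26, Pow(k, 2), Pow(Add(k, Pow(k, 2)), -1)))
Pow(Add(45, Function('C')(5)), 2) = Pow(Add(45, Mul(-26, 5, Pow(Add(1, 5), -1))), 2) = Pow(Add(45, Mul(-26, 5, Pow(6, -1))), 2) = Pow(Add(45, Mul(-26, 5, Rational(1, 6))), 2) = Pow(Add(45, Rational(-65, 3)), 2) = Pow(Rational(70, 3), 2) = Rational(4900, 9)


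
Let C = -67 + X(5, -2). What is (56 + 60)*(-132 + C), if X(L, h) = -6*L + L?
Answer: -25984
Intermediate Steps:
X(L, h) = -5*L
C = -92 (C = -67 - 5*5 = -67 - 25 = -92)
(56 + 60)*(-132 + C) = (56 + 60)*(-132 - 92) = 116*(-224) = -25984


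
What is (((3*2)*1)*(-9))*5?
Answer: -270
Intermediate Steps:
(((3*2)*1)*(-9))*5 = ((6*1)*(-9))*5 = (6*(-9))*5 = -54*5 = -270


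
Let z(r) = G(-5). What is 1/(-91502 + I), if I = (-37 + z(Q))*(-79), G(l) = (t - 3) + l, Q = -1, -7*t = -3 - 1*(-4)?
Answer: -7/615550 ≈ -1.1372e-5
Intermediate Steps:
t = -1/7 (t = -(-3 - 1*(-4))/7 = -(-3 + 4)/7 = -1/7*1 = -1/7 ≈ -0.14286)
G(l) = -22/7 + l (G(l) = (-1/7 - 3) + l = -22/7 + l)
z(r) = -57/7 (z(r) = -22/7 - 5 = -57/7)
I = 24964/7 (I = (-37 - 57/7)*(-79) = -316/7*(-79) = 24964/7 ≈ 3566.3)
1/(-91502 + I) = 1/(-91502 + 24964/7) = 1/(-615550/7) = -7/615550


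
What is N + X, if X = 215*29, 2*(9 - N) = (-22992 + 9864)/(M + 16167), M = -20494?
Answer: 27011224/4327 ≈ 6242.5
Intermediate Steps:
N = 32379/4327 (N = 9 - (-22992 + 9864)/(2*(-20494 + 16167)) = 9 - (-6564)/(-4327) = 9 - (-6564)*(-1)/4327 = 9 - 1/2*13128/4327 = 9 - 6564/4327 = 32379/4327 ≈ 7.4830)
X = 6235
N + X = 32379/4327 + 6235 = 27011224/4327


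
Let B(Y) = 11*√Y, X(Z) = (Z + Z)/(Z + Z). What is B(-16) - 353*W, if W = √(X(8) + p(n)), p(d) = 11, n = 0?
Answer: -706*√3 + 44*I ≈ -1222.8 + 44.0*I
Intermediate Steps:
X(Z) = 1 (X(Z) = (2*Z)/((2*Z)) = (2*Z)*(1/(2*Z)) = 1)
W = 2*√3 (W = √(1 + 11) = √12 = 2*√3 ≈ 3.4641)
B(-16) - 353*W = 11*√(-16) - 706*√3 = 11*(4*I) - 706*√3 = 44*I - 706*√3 = -706*√3 + 44*I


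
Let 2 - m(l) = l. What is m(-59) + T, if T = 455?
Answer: 516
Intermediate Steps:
m(l) = 2 - l
m(-59) + T = (2 - 1*(-59)) + 455 = (2 + 59) + 455 = 61 + 455 = 516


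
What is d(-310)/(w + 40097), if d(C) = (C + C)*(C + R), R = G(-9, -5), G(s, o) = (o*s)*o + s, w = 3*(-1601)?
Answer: 168640/17647 ≈ 9.5563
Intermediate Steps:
w = -4803
G(s, o) = s + s*o**2 (G(s, o) = s*o**2 + s = s + s*o**2)
R = -234 (R = -9*(1 + (-5)**2) = -9*(1 + 25) = -9*26 = -234)
d(C) = 2*C*(-234 + C) (d(C) = (C + C)*(C - 234) = (2*C)*(-234 + C) = 2*C*(-234 + C))
d(-310)/(w + 40097) = (2*(-310)*(-234 - 310))/(-4803 + 40097) = (2*(-310)*(-544))/35294 = 337280*(1/35294) = 168640/17647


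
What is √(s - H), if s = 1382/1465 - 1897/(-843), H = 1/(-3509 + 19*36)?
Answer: 7*√1269478855934682/139554435 ≈ 1.7872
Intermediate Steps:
H = -1/2825 (H = 1/(-3509 + 684) = 1/(-2825) = -1/2825 ≈ -0.00035398)
s = 3944131/1234995 (s = 1382*(1/1465) - 1897*(-1/843) = 1382/1465 + 1897/843 = 3944131/1234995 ≈ 3.1936)
√(s - H) = √(3944131/1234995 - 1*(-1/2825)) = √(3944131/1234995 + 1/2825) = √(2228681014/697772175) = 7*√1269478855934682/139554435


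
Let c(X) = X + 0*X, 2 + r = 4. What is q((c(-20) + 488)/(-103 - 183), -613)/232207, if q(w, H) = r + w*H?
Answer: 11056/2554277 ≈ 0.0043284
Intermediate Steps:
r = 2 (r = -2 + 4 = 2)
c(X) = X (c(X) = X + 0 = X)
q(w, H) = 2 + H*w (q(w, H) = 2 + w*H = 2 + H*w)
q((c(-20) + 488)/(-103 - 183), -613)/232207 = (2 - 613*(-20 + 488)/(-103 - 183))/232207 = (2 - 286884/(-286))*(1/232207) = (2 - 286884*(-1)/286)*(1/232207) = (2 - 613*(-18/11))*(1/232207) = (2 + 11034/11)*(1/232207) = (11056/11)*(1/232207) = 11056/2554277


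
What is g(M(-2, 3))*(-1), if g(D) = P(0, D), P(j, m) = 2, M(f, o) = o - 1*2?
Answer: -2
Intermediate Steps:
M(f, o) = -2 + o (M(f, o) = o - 2 = -2 + o)
g(D) = 2
g(M(-2, 3))*(-1) = 2*(-1) = -2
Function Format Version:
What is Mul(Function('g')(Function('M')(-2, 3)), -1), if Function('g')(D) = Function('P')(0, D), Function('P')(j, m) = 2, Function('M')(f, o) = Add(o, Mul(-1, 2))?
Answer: -2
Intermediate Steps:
Function('M')(f, o) = Add(-2, o) (Function('M')(f, o) = Add(o, -2) = Add(-2, o))
Function('g')(D) = 2
Mul(Function('g')(Function('M')(-2, 3)), -1) = Mul(2, -1) = -2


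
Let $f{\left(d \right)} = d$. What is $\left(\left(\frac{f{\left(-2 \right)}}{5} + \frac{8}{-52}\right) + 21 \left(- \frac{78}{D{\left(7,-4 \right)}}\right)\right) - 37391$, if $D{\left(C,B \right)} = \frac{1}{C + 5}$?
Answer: $- \frac{3708091}{65} \approx -57048.0$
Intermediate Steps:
$D{\left(C,B \right)} = \frac{1}{5 + C}$
$\left(\left(\frac{f{\left(-2 \right)}}{5} + \frac{8}{-52}\right) + 21 \left(- \frac{78}{D{\left(7,-4 \right)}}\right)\right) - 37391 = \left(\left(- \frac{2}{5} + \frac{8}{-52}\right) + 21 \left(- \frac{78}{\frac{1}{5 + 7}}\right)\right) - 37391 = \left(\left(\left(-2\right) \frac{1}{5} + 8 \left(- \frac{1}{52}\right)\right) + 21 \left(- \frac{78}{\frac{1}{12}}\right)\right) - 37391 = \left(\left(- \frac{2}{5} - \frac{2}{13}\right) + 21 \left(- 78 \frac{1}{\frac{1}{12}}\right)\right) - 37391 = \left(- \frac{36}{65} + 21 \left(\left(-78\right) 12\right)\right) - 37391 = \left(- \frac{36}{65} + 21 \left(-936\right)\right) - 37391 = \left(- \frac{36}{65} - 19656\right) - 37391 = - \frac{1277676}{65} - 37391 = - \frac{3708091}{65}$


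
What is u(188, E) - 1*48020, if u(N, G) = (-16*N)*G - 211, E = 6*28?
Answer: -553575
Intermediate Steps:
E = 168
u(N, G) = -211 - 16*G*N (u(N, G) = -16*G*N - 211 = -211 - 16*G*N)
u(188, E) - 1*48020 = (-211 - 16*168*188) - 1*48020 = (-211 - 505344) - 48020 = -505555 - 48020 = -553575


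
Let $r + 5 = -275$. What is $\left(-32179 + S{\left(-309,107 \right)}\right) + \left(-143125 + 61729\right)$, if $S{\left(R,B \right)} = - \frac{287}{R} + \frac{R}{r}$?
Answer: $- \frac{9826333159}{86520} \approx -1.1357 \cdot 10^{5}$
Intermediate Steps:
$r = -280$ ($r = -5 - 275 = -280$)
$S{\left(R,B \right)} = - \frac{287}{R} - \frac{R}{280}$ ($S{\left(R,B \right)} = - \frac{287}{R} + \frac{R}{-280} = - \frac{287}{R} + R \left(- \frac{1}{280}\right) = - \frac{287}{R} - \frac{R}{280}$)
$\left(-32179 + S{\left(-309,107 \right)}\right) + \left(-143125 + 61729\right) = \left(-32179 - \left(- \frac{309}{280} + \frac{287}{-309}\right)\right) + \left(-143125 + 61729\right) = \left(-32179 + \left(\left(-287\right) \left(- \frac{1}{309}\right) + \frac{309}{280}\right)\right) - 81396 = \left(-32179 + \left(\frac{287}{309} + \frac{309}{280}\right)\right) - 81396 = \left(-32179 + \frac{175841}{86520}\right) - 81396 = - \frac{2783951239}{86520} - 81396 = - \frac{9826333159}{86520}$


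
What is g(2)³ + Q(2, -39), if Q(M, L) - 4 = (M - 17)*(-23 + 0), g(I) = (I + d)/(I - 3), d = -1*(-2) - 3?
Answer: 348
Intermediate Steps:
d = -1 (d = 2 - 3 = -1)
g(I) = (-1 + I)/(-3 + I) (g(I) = (I - 1)/(I - 3) = (-1 + I)/(-3 + I))
Q(M, L) = 395 - 23*M (Q(M, L) = 4 + (M - 17)*(-23 + 0) = 4 + (-17 + M)*(-23) = 4 + (391 - 23*M) = 395 - 23*M)
g(2)³ + Q(2, -39) = ((-1 + 2)/(-3 + 2))³ + (395 - 23*2) = (1/(-1))³ + (395 - 46) = (-1*1)³ + 349 = (-1)³ + 349 = -1 + 349 = 348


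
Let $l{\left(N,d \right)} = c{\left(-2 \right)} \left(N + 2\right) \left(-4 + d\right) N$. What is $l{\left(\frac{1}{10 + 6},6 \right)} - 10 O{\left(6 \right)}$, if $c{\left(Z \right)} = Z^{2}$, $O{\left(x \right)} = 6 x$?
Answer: $- \frac{11487}{32} \approx -358.97$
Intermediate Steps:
$l{\left(N,d \right)} = 4 N \left(-4 + d\right) \left(2 + N\right)$ ($l{\left(N,d \right)} = \left(-2\right)^{2} \left(N + 2\right) \left(-4 + d\right) N = 4 \left(2 + N\right) \left(-4 + d\right) N = 4 \left(-4 + d\right) \left(2 + N\right) N = 4 N \left(-4 + d\right) \left(2 + N\right)$)
$l{\left(\frac{1}{10 + 6},6 \right)} - 10 O{\left(6 \right)} = \frac{4 \left(-8 - \frac{4}{10 + 6} + 2 \cdot 6 + \frac{1}{10 + 6} \cdot 6\right)}{10 + 6} - 10 \cdot 6 \cdot 6 = \frac{4 \left(-8 - \frac{4}{16} + 12 + \frac{1}{16} \cdot 6\right)}{16} - 360 = 4 \cdot \frac{1}{16} \left(-8 - \frac{1}{4} + 12 + \frac{1}{16} \cdot 6\right) - 360 = 4 \cdot \frac{1}{16} \left(-8 - \frac{1}{4} + 12 + \frac{3}{8}\right) - 360 = 4 \cdot \frac{1}{16} \cdot \frac{33}{8} - 360 = \frac{33}{32} - 360 = - \frac{11487}{32}$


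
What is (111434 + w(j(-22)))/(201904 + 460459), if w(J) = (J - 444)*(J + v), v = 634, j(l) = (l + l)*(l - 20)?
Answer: 3596162/662363 ≈ 5.4293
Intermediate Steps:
j(l) = 2*l*(-20 + l) (j(l) = (2*l)*(-20 + l) = 2*l*(-20 + l))
w(J) = (-444 + J)*(634 + J) (w(J) = (J - 444)*(J + 634) = (-444 + J)*(634 + J))
(111434 + w(j(-22)))/(201904 + 460459) = (111434 + (-281496 + (2*(-22)*(-20 - 22))**2 + 190*(2*(-22)*(-20 - 22))))/(201904 + 460459) = (111434 + (-281496 + (2*(-22)*(-42))**2 + 190*(2*(-22)*(-42))))/662363 = (111434 + (-281496 + 1848**2 + 190*1848))*(1/662363) = (111434 + (-281496 + 3415104 + 351120))*(1/662363) = (111434 + 3484728)*(1/662363) = 3596162*(1/662363) = 3596162/662363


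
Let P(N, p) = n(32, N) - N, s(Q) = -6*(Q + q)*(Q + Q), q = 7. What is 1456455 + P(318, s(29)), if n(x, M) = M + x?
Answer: 1456487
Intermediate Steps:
s(Q) = -12*Q*(7 + Q) (s(Q) = -6*(Q + 7)*(Q + Q) = -6*(7 + Q)*2*Q = -12*Q*(7 + Q))
P(N, p) = 32 (P(N, p) = (N + 32) - N = (32 + N) - N = 32)
1456455 + P(318, s(29)) = 1456455 + 32 = 1456487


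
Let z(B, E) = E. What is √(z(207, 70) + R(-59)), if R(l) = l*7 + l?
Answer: I*√402 ≈ 20.05*I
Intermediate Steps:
R(l) = 8*l (R(l) = 7*l + l = 8*l)
√(z(207, 70) + R(-59)) = √(70 + 8*(-59)) = √(70 - 472) = √(-402) = I*√402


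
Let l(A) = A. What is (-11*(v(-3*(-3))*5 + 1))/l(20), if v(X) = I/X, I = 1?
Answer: -77/90 ≈ -0.85556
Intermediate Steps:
v(X) = 1/X
(-11*(v(-3*(-3))*5 + 1))/l(20) = -11*(5/(-3*(-3)) + 1)/20 = -11*(5/9 + 1)*(1/20) = -11*14/9*(1/20) = -154/9*1/20 = -77/90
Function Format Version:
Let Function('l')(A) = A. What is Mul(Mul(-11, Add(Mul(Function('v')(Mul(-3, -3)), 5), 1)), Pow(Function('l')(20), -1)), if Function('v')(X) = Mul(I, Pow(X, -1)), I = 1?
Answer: Rational(-77, 90) ≈ -0.85556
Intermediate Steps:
Function('v')(X) = Pow(X, -1) (Function('v')(X) = Mul(1, Pow(X, -1)) = Pow(X, -1))
Mul(Mul(-11, Add(Mul(Function('v')(Mul(-3, -3)), 5), 1)), Pow(Function('l')(20), -1)) = Mul(Mul(-11, Add(Mul(Pow(Mul(-3, -3), -1), 5), 1)), Pow(20, -1)) = Mul(Mul(-11, Add(Mul(Pow(9, -1), 5), 1)), Rational(1, 20)) = Mul(Mul(-11, Add(Mul(Rational(1, 9), 5), 1)), Rational(1, 20)) = Mul(Mul(-11, Add(Rational(5, 9), 1)), Rational(1, 20)) = Mul(Mul(-11, Rational(14, 9)), Rational(1, 20)) = Mul(Rational(-154, 9), Rational(1, 20)) = Rational(-77, 90)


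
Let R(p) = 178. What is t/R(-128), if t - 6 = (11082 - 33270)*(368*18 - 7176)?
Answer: 6123891/89 ≈ 68808.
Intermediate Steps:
t = 12247782 (t = 6 + (11082 - 33270)*(368*18 - 7176) = 6 - 22188*(6624 - 7176) = 6 - 22188*(-552) = 6 + 12247776 = 12247782)
t/R(-128) = 12247782/178 = 12247782*(1/178) = 6123891/89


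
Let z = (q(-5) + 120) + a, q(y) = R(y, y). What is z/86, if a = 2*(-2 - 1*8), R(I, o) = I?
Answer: 95/86 ≈ 1.1047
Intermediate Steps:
q(y) = y
a = -20 (a = 2*(-2 - 8) = 2*(-10) = -20)
z = 95 (z = (-5 + 120) - 20 = 115 - 20 = 95)
z/86 = 95/86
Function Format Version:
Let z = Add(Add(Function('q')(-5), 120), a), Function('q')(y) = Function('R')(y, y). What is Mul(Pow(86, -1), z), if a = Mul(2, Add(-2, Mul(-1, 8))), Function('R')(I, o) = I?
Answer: Rational(95, 86) ≈ 1.1047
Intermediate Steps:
Function('q')(y) = y
a = -20 (a = Mul(2, Add(-2, -8)) = Mul(2, -10) = -20)
z = 95 (z = Add(Add(-5, 120), -20) = Add(115, -20) = 95)
Mul(Pow(86, -1), z) = Mul(Pow(86, -1), 95) = Mul(Rational(1, 86), 95) = Rational(95, 86)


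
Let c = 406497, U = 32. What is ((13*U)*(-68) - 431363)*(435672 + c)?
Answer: -387103823019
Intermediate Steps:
((13*U)*(-68) - 431363)*(435672 + c) = ((13*32)*(-68) - 431363)*(435672 + 406497) = (416*(-68) - 431363)*842169 = (-28288 - 431363)*842169 = -459651*842169 = -387103823019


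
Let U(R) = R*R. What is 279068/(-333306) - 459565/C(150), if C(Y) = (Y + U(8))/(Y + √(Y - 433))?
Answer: -53683237159/166653 - 4295*I*√283/2 ≈ -3.2213e+5 - 36127.0*I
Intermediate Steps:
U(R) = R²
C(Y) = (64 + Y)/(Y + √(-433 + Y)) (C(Y) = (Y + 8²)/(Y + √(Y - 433)) = (Y + 64)/(Y + √(-433 + Y)) = (64 + Y)/(Y + √(-433 + Y)))
279068/(-333306) - 459565/C(150) = 279068/(-333306) - 459565*(150 + √(-433 + 150))/(64 + 150) = 279068*(-1/333306) - (322125 + 4295*I*√283/2) = -139534/166653 - (322125 + 4295*I*√283/2) = -139534/166653 - 459565*(75/107 + I*√283/214) = -139534/166653 + (-322125 - 4295*I*√283/2) = -53683237159/166653 - 4295*I*√283/2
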